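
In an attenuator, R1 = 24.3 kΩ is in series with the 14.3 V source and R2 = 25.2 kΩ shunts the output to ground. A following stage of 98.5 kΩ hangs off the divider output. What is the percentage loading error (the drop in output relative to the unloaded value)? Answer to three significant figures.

Unloaded V = 14.3 × 25.2/49.50 = 7.2800 V.
Loaded: R2‖R_L = 20.07 kΩ, giving V = 14.3 × 20.07/44.37 = 6.4677 V.
Drop = (7.2800 − 6.4677) / 7.2800 = 11.2 %.

11.2 %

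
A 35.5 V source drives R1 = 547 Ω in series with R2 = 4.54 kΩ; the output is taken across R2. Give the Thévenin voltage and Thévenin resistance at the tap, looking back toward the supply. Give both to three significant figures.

V_th = 31.7 V, R_th = 488 Ω

V_th is the open-circuit tap voltage: 35.5 × 4540/(547 + 4540) = 31.7 V.
With the supply zeroed, R1 and R2 appear in parallel from the tap: R_th = R1‖R2 = (547 × 4540)/5087 = 488 Ω.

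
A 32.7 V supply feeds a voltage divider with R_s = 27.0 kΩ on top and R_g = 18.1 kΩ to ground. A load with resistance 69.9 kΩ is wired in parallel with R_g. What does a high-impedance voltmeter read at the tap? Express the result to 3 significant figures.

The load sits in parallel with R_g: R_g‖R_L = (18.1 × 69.9) / (18.1 + 69.9) = 14.38 kΩ.
V_out = 32.7 × 14.38 / (27.0 + 14.38) = 32.7 × 14.38/41.38 = 11.4 V.

V_out ≈ 11.4 V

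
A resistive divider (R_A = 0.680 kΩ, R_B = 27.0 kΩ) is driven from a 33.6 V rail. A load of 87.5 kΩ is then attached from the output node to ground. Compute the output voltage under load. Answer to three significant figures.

The load sits in parallel with R_B: R_B‖R_L = (27000 × 87500) / (27000 + 87500) = 20630 Ω.
V_out = 33.6 × 20630 / (680 + 20630) = 33.6 × 20630/21310 = 32.5 V.
(Unloaded it would have been 32.8 V.)

V_out ≈ 32.5 V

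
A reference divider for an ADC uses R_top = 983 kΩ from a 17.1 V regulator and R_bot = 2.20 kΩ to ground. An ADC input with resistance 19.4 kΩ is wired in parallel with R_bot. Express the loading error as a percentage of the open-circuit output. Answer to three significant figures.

The divider's output (Thévenin) resistance is R_top‖R_bot = 2.195 kΩ.
Fractional drop under load = R_th/(R_th + R_L) = 2.195 / (2.195 + 19.4) = 0.1016.
So the output falls by 10.2 %.

10.2 %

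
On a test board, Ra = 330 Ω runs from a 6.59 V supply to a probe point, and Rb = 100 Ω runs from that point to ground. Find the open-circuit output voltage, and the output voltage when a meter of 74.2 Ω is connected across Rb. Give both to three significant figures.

Unloaded: 1.53 V; loaded: 0.753 V

Open-circuit: V = 6.59 × 100/(330 + 100) = 1.53 V.
With the load, Rb becomes Rb‖R_L = 42.59 Ω, so V = 6.59 × 42.59/372.6 = 0.753 V.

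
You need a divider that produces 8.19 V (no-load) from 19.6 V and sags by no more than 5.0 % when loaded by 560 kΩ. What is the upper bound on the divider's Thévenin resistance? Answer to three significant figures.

R_th ≤ 29.5 kΩ

Loading drop = R_th/(R_th + R_L) ≤ 0.0500, so R_th ≤ R_L · ε/(1−ε) = 560 kΩ × 0.0500/0.9500 = 29.5 kΩ.
(Any R1, R2 with R2/(R1+R2) = 0.418 and R1‖R2 ≤ 29.5 kΩ will meet the spec.)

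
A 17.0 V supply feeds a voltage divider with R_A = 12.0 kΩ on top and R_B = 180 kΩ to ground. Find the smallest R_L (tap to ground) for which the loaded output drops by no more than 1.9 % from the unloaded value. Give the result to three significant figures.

R_L(min) ≈ 581 kΩ

Output resistance R_th = R_A‖R_B = (12.0 × 180)/192.0 = 11.25 kΩ.
The fractional drop is R_th/(R_th + R_L); requiring this ≤ 0.0190 gives R_L ≥ R_th(1/0.0190 − 1) = 11.25 × 51.63 = 581 kΩ.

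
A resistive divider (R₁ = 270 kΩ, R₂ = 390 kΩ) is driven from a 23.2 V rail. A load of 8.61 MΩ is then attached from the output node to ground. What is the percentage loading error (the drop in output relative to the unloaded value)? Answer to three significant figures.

1.82 %

The divider's output (Thévenin) resistance is R₁‖R₂ = 159.5 kΩ.
Fractional drop under load = R_th/(R_th + R_L) = 159.5 / (159.5 + 8610) = 0.01819.
So the output falls by 1.82 %.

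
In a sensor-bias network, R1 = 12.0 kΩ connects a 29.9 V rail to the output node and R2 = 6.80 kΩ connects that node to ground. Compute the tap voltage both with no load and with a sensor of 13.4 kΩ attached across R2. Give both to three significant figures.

Unloaded: 10.8 V; loaded: 8.17 V

Open-circuit: V = 29.9 × 6.80/(12.0 + 6.80) = 10.8 V.
With the load, R2 becomes R2‖R_L = 4.511 kΩ, so V = 29.9 × 4.511/16.51 = 8.17 V.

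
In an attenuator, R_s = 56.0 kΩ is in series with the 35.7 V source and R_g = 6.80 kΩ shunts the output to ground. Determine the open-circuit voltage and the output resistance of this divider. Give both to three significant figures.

V_th is the open-circuit tap voltage: 35.7 × 6.80/(56.0 + 6.80) = 3.87 V.
With the supply zeroed, R_s and R_g appear in parallel from the tap: R_th = R_s‖R_g = (56.0 × 6.80)/62.80 = 6.06 kΩ.

V_th = 3.87 V, R_th = 6.06 kΩ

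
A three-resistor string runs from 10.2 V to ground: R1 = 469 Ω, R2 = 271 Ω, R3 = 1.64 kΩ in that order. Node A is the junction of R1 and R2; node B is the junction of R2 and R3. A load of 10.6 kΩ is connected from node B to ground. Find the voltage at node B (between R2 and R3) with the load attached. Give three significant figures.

V ≈ 6.71 V

At node B, R3 is in parallel with the load: R3‖R_L = 1420 Ω.
Below node A the resistance is R2 + (R3‖R_L) = 1691 Ω, so V_A = 10.2 × 1691/2160 = 7.986 V.
Then V_B = V_A × (R3‖R_L)/(R2 + R3‖R_L) = 7.986 × 1420/1691 = 6.71 V.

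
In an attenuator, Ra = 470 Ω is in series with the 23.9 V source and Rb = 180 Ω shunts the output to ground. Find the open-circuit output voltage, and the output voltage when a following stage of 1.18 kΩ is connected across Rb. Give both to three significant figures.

Unloaded: 6.62 V; loaded: 5.96 V

Open-circuit: V = 23.9 × 180/(470 + 180) = 6.62 V.
With the load, Rb becomes Rb‖R_L = 156.2 Ω, so V = 23.9 × 156.2/626.2 = 5.96 V.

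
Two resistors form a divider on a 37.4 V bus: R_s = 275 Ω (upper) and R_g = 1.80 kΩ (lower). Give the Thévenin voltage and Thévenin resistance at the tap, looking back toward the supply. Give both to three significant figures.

V_th = 32.4 V, R_th = 239 Ω

V_th is the open-circuit tap voltage: 37.4 × 1800/(275 + 1800) = 32.4 V.
With the supply zeroed, R_s and R_g appear in parallel from the tap: R_th = R_s‖R_g = (275 × 1800)/2075 = 239 Ω.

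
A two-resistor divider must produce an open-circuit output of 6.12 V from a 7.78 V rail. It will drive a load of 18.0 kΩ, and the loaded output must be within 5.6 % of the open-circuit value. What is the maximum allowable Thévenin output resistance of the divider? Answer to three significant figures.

Loading drop = R_th/(R_th + R_L) ≤ 0.0560, so R_th ≤ R_L · ε/(1−ε) = 18.0 kΩ × 0.0560/0.9440 = 1.07 kΩ.
(Any R1, R2 with R2/(R1+R2) = 0.787 and R1‖R2 ≤ 1.07 kΩ will meet the spec.)

R_th ≤ 1.07 kΩ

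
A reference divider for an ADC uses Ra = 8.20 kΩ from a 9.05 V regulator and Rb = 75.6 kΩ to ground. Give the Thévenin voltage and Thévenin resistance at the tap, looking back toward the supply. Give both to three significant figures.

V_th = 8.16 V, R_th = 7.40 kΩ

V_th is the open-circuit tap voltage: 9.05 × 75.6/(8.20 + 75.6) = 8.16 V.
With the supply zeroed, Ra and Rb appear in parallel from the tap: R_th = Ra‖Rb = (8.20 × 75.6)/83.80 = 7.40 kΩ.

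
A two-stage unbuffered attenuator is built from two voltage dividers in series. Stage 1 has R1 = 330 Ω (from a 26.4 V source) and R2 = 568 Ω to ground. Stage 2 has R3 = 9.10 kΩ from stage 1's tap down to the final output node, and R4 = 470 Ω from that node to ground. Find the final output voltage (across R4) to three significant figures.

V_out ≈ 0.803 V

Stage 2 presents R3+R4 = 9570 Ω as a load on stage 1's tap.
Stage 1's lower leg becomes R2‖(R3+R4) = 536.2 Ω, so V_mid = 26.4 × 536.2/866.2 = 16.34 V.
Stage 2 is itself unloaded: V_out = V_mid × R4/(R3+R4) = 16.34 × 470/9570 = 0.803 V.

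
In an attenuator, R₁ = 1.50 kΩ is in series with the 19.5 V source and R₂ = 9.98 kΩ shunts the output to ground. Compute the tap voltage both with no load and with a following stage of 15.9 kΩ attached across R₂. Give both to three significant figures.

Open-circuit: V = 19.5 × 9.98/(1.50 + 9.98) = 17.0 V.
With the load, R₂ becomes R₂‖R_L = 6.131 kΩ, so V = 19.5 × 6.131/7.631 = 15.7 V.

Unloaded: 17.0 V; loaded: 15.7 V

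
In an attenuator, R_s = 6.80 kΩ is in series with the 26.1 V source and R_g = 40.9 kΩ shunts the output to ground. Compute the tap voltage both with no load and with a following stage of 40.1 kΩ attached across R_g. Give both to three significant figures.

Unloaded: 22.4 V; loaded: 19.5 V

Open-circuit: V = 26.1 × 40.9/(6.80 + 40.9) = 22.4 V.
With the load, R_g becomes R_g‖R_L = 20.25 kΩ, so V = 26.1 × 20.25/27.05 = 19.5 V.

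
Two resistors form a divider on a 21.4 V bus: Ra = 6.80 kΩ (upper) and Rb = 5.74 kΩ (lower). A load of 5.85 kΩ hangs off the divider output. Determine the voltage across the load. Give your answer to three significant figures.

The load sits in parallel with Rb: Rb‖R_L = (5.74 × 5.85) / (5.74 + 5.85) = 2.897 kΩ.
V_out = 21.4 × 2.897 / (6.80 + 2.897) = 21.4 × 2.897/9.697 = 6.39 V.

V_out ≈ 6.39 V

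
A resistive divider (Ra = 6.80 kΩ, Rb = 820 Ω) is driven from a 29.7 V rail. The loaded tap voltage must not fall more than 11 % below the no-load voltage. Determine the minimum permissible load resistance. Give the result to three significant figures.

Output resistance R_th = Ra‖Rb = (6800 × 820)/7620 = 731.8 Ω.
The fractional drop is R_th/(R_th + R_L); requiring this ≤ 0.110 gives R_L ≥ R_th(1/0.110 − 1) = 731.8 × 8.091 = 5.92 kΩ.

R_L(min) ≈ 5.92 kΩ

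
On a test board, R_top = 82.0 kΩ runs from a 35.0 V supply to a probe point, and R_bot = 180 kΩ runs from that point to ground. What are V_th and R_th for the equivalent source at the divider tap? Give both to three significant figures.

V_th = 24.0 V, R_th = 56.3 kΩ

V_th is the open-circuit tap voltage: 35.0 × 180/(82.0 + 180) = 24.0 V.
With the supply zeroed, R_top and R_bot appear in parallel from the tap: R_th = R_top‖R_bot = (82.0 × 180)/262.0 = 56.3 kΩ.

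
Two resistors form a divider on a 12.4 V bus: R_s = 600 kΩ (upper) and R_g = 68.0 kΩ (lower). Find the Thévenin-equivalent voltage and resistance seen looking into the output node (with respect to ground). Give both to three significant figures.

V_th = 1.26 V, R_th = 61.1 kΩ

V_th is the open-circuit tap voltage: 12.4 × 68.0/(600 + 68.0) = 1.26 V.
With the supply zeroed, R_s and R_g appear in parallel from the tap: R_th = R_s‖R_g = (600 × 68.0)/668.0 = 61.1 kΩ.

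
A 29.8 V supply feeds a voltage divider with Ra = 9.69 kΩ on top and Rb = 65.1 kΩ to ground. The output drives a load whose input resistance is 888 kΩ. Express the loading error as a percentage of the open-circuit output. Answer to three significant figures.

The divider's output (Thévenin) resistance is Ra‖Rb = 8.435 kΩ.
Fractional drop under load = R_th/(R_th + R_L) = 8.435 / (8.435 + 888) = 0.009409.
So the output falls by 0.941 %.

0.941 %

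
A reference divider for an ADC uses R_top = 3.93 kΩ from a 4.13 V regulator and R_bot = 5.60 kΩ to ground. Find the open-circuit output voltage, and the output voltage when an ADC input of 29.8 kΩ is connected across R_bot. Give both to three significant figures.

Open-circuit: V = 4.13 × 5.60/(3.93 + 5.60) = 2.43 V.
With the load, R_bot becomes R_bot‖R_L = 4.714 kΩ, so V = 4.13 × 4.714/8.644 = 2.25 V.

Unloaded: 2.43 V; loaded: 2.25 V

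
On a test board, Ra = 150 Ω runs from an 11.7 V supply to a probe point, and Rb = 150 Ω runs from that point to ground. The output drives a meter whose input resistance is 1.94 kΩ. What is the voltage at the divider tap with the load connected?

The load sits in parallel with Rb: Rb‖R_L = (150 × 1940) / (150 + 1940) = 139.2 Ω.
V_out = 11.7 × 139.2 / (150 + 139.2) = 11.7 × 139.2/289.2 = 5.63 V.
(Unloaded it would have been 5.85 V.)

V_out ≈ 5.63 V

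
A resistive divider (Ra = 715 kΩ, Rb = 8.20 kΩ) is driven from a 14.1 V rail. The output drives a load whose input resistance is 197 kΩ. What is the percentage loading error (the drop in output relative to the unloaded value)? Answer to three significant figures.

The divider's output (Thévenin) resistance is Ra‖Rb = 8.107 kΩ.
Fractional drop under load = R_th/(R_th + R_L) = 8.107 / (8.107 + 197) = 0.03953.
So the output falls by 3.95 %.

3.95 %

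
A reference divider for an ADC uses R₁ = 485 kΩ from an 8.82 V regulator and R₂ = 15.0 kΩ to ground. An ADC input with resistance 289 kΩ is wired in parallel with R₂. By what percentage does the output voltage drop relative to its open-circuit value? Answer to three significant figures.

4.79 %

The divider's output (Thévenin) resistance is R₁‖R₂ = 14.55 kΩ.
Fractional drop under load = R_th/(R_th + R_L) = 14.55 / (14.55 + 289) = 0.04793.
So the output falls by 4.79 %.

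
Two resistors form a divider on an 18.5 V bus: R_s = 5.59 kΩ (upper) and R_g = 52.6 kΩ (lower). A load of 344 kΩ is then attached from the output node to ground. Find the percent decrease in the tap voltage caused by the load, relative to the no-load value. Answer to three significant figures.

1.45 %

The divider's output (Thévenin) resistance is R_s‖R_g = 5.053 kΩ.
Fractional drop under load = R_th/(R_th + R_L) = 5.053 / (5.053 + 344) = 0.01448.
So the output falls by 1.45 %.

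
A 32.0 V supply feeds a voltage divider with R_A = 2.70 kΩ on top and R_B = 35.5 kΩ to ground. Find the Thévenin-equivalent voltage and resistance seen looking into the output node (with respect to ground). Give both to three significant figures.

V_th is the open-circuit tap voltage: 32.0 × 35.5/(2.70 + 35.5) = 29.7 V.
With the supply zeroed, R_A and R_B appear in parallel from the tap: R_th = R_A‖R_B = (2.70 × 35.5)/38.20 = 2.51 kΩ.

V_th = 29.7 V, R_th = 2.51 kΩ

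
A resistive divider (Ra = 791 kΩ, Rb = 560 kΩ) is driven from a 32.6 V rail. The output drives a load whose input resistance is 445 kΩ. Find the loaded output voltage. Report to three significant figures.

The load sits in parallel with Rb: Rb‖R_L = (560 × 445) / (560 + 445) = 248.0 kΩ.
V_out = 32.6 × 248.0 / (791 + 248.0) = 32.6 × 248.0/1039 = 7.78 V.

V_out ≈ 7.78 V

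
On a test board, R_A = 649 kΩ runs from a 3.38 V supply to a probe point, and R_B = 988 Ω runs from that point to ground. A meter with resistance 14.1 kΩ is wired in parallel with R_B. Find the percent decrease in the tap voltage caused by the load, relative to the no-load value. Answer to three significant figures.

The divider's output (Thévenin) resistance is R_A‖R_B = 986.5 Ω.
Fractional drop under load = R_th/(R_th + R_L) = 986.5 / (986.5 + 14100) = 0.06539.
So the output falls by 6.54 %.

6.54 %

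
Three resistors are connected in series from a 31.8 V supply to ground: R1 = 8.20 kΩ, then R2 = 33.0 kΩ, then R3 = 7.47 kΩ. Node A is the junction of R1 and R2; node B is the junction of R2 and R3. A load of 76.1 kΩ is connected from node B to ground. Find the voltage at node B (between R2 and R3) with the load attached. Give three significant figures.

V ≈ 4.51 V

At node B, R3 is in parallel with the load: R3‖R_L = 6.802 kΩ.
Below node A the resistance is R2 + (R3‖R_L) = 39.80 kΩ, so V_A = 31.8 × 39.80/48.00 = 26.37 V.
Then V_B = V_A × (R3‖R_L)/(R2 + R3‖R_L) = 26.37 × 6.802/39.80 = 4.51 V.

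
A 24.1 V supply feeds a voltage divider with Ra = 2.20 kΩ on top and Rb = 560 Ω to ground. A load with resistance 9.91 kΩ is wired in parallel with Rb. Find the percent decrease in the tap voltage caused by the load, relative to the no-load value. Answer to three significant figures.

4.31 %

The divider's output (Thévenin) resistance is Ra‖Rb = 446.4 Ω.
Fractional drop under load = R_th/(R_th + R_L) = 446.4 / (446.4 + 9910) = 0.04310.
So the output falls by 4.31 %.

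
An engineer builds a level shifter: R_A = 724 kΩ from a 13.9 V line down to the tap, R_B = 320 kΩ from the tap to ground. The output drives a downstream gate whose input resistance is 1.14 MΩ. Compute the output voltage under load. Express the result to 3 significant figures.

V_out ≈ 3.57 V

The load sits in parallel with R_B: R_B‖R_L = (320 × 1140) / (320 + 1140) = 249.9 kΩ.
V_out = 13.9 × 249.9 / (724 + 249.9) = 13.9 × 249.9/973.9 = 3.57 V.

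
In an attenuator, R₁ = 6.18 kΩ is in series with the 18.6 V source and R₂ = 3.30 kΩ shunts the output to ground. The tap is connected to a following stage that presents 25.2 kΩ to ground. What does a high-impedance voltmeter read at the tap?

V_out ≈ 5.97 V

The load sits in parallel with R₂: R₂‖R_L = (3.30 × 25.2) / (3.30 + 25.2) = 2.918 kΩ.
V_out = 18.6 × 2.918 / (6.18 + 2.918) = 18.6 × 2.918/9.098 = 5.97 V.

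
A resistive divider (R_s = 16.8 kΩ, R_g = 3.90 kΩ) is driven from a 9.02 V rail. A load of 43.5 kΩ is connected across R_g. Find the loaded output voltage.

The load sits in parallel with R_g: R_g‖R_L = (3.90 × 43.5) / (3.90 + 43.5) = 3.579 kΩ.
V_out = 9.02 × 3.579 / (16.8 + 3.579) = 9.02 × 3.579/20.38 = 1.58 V.
(Unloaded it would have been 1.70 V.)

V_out ≈ 1.58 V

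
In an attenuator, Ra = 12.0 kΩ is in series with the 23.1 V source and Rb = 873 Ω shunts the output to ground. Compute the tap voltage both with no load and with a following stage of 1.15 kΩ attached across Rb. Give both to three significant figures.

Open-circuit: V = 23.1 × 873/(12000 + 873) = 1.57 V.
With the load, Rb becomes Rb‖R_L = 496.3 Ω, so V = 23.1 × 496.3/12500 = 0.917 V.

Unloaded: 1.57 V; loaded: 0.917 V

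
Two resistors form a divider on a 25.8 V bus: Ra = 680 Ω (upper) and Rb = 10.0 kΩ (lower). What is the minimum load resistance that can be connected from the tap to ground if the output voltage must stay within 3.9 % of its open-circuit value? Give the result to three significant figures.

R_L(min) ≈ 15.7 kΩ

Output resistance R_th = Ra‖Rb = (680 × 10000)/10680 = 636.7 Ω.
The fractional drop is R_th/(R_th + R_L); requiring this ≤ 0.0390 gives R_L ≥ R_th(1/0.0390 − 1) = 636.7 × 24.64 = 15.7 kΩ.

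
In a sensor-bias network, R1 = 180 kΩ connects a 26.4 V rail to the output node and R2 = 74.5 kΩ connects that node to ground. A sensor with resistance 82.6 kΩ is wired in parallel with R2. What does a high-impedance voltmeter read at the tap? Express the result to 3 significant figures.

V_out ≈ 4.72 V

The load sits in parallel with R2: R2‖R_L = (74.5 × 82.6) / (74.5 + 82.6) = 39.17 kΩ.
V_out = 26.4 × 39.17 / (180 + 39.17) = 26.4 × 39.17/219.2 = 4.72 V.
(Unloaded it would have been 7.73 V.)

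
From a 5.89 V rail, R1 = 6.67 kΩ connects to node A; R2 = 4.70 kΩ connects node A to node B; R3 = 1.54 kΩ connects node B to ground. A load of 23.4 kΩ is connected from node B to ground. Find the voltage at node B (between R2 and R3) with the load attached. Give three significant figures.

V ≈ 0.664 V

At node B, R3 is in parallel with the load: R3‖R_L = 1.445 kΩ.
Below node A the resistance is R2 + (R3‖R_L) = 6.145 kΩ, so V_A = 5.89 × 6.145/12.81 = 2.824 V.
Then V_B = V_A × (R3‖R_L)/(R2 + R3‖R_L) = 2.824 × 1.445/6.145 = 0.664 V.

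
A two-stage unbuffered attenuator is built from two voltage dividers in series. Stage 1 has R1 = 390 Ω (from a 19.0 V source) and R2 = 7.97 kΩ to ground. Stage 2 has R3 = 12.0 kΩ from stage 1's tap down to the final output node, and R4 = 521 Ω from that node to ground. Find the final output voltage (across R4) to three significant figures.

Stage 2 presents R3+R4 = 12520 Ω as a load on stage 1's tap.
Stage 1's lower leg becomes R2‖(R3+R4) = 4870 Ω, so V_mid = 19.0 × 4870/5260 = 17.59 V.
Stage 2 is itself unloaded: V_out = V_mid × R4/(R3+R4) = 17.59 × 521/12520 = 0.732 V.

V_out ≈ 0.732 V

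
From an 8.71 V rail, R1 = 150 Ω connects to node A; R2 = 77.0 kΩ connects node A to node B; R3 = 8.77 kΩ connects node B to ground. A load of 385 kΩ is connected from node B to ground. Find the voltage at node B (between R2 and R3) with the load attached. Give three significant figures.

V ≈ 0.871 V

At node B, R3 is in parallel with the load: R3‖R_L = 8575 Ω.
Below node A the resistance is R2 + (R3‖R_L) = 85570 Ω, so V_A = 8.71 × 85570/85720 = 8.695 V.
Then V_B = V_A × (R3‖R_L)/(R2 + R3‖R_L) = 8.695 × 8575/85570 = 0.871 V.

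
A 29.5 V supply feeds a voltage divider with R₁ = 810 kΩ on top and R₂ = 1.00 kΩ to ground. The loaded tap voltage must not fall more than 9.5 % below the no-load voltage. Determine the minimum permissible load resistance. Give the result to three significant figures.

Output resistance R_th = R₁‖R₂ = (810000 × 1000)/811000 = 998.8 Ω.
The fractional drop is R_th/(R_th + R_L); requiring this ≤ 0.0950 gives R_L ≥ R_th(1/0.0950 − 1) = 998.8 × 9.526 = 9.51 kΩ.

R_L(min) ≈ 9.51 kΩ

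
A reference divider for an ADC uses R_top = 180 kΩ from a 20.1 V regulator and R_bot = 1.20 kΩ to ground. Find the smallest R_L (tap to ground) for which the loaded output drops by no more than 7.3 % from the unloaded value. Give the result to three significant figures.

Output resistance R_th = R_top‖R_bot = (180 × 1.20)/181.2 = 1.192 kΩ.
The fractional drop is R_th/(R_th + R_L); requiring this ≤ 0.0730 gives R_L ≥ R_th(1/0.0730 − 1) = 1.192 × 12.70 = 15.1 kΩ.

R_L(min) ≈ 15.1 kΩ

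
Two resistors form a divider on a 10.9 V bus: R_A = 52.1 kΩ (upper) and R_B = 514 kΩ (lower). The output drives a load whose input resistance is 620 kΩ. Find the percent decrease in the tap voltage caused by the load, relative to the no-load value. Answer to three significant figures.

7.09 %

The divider's output (Thévenin) resistance is R_A‖R_B = 47.31 kΩ.
Fractional drop under load = R_th/(R_th + R_L) = 47.31 / (47.31 + 620) = 0.07089.
So the output falls by 7.09 %.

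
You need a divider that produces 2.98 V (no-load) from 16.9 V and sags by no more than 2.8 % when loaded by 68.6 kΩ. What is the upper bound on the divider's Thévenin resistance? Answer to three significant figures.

Loading drop = R_th/(R_th + R_L) ≤ 0.0280, so R_th ≤ R_L · ε/(1−ε) = 68.6 kΩ × 0.0280/0.9720 = 1.98 kΩ.
(Any R1, R2 with R2/(R1+R2) = 0.176 and R1‖R2 ≤ 1.98 kΩ will meet the spec.)

R_th ≤ 1.98 kΩ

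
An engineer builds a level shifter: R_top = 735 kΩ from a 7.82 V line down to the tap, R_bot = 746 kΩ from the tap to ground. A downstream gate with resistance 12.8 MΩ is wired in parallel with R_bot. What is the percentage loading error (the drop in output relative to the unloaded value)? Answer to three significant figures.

2.81 %

The divider's output (Thévenin) resistance is R_top‖R_bot = 370.2 kΩ.
Fractional drop under load = R_th/(R_th + R_L) = 370.2 / (370.2 + 12800) = 0.02811.
So the output falls by 2.81 %.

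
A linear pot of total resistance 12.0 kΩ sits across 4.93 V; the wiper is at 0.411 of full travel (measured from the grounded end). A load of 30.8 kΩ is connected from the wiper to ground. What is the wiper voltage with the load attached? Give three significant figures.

V ≈ 1.85 V

The wiper splits the pot into (1−α)R = 7.068 kΩ above and αR = 4.932 kΩ below.
Lower section ‖ load = 4.251 kΩ.
V_wiper = 4.93 × 4.251/(7.068 + 4.251) = 1.85 V.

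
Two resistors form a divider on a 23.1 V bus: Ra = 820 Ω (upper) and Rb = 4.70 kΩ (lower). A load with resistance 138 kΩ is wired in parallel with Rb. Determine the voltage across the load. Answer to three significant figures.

The load sits in parallel with Rb: Rb‖R_L = (4700 × 138000) / (4700 + 138000) = 4545 Ω.
V_out = 23.1 × 4545 / (820 + 4545) = 23.1 × 4545/5365 = 19.6 V.
(Unloaded it would have been 19.7 V.)

V_out ≈ 19.6 V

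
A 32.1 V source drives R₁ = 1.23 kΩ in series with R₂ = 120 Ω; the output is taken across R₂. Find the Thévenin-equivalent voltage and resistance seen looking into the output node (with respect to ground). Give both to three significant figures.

V_th is the open-circuit tap voltage: 32.1 × 120/(1230 + 120) = 2.85 V.
With the supply zeroed, R₁ and R₂ appear in parallel from the tap: R_th = R₁‖R₂ = (1230 × 120)/1350 = 109 Ω.

V_th = 2.85 V, R_th = 109 Ω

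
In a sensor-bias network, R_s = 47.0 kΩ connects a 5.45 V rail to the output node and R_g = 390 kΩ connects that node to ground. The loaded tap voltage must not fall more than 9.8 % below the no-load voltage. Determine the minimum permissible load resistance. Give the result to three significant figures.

Output resistance R_th = R_s‖R_g = (47.0 × 390)/437.0 = 41.95 kΩ.
The fractional drop is R_th/(R_th + R_L); requiring this ≤ 0.0980 gives R_L ≥ R_th(1/0.0980 − 1) = 41.95 × 9.204 = 386 kΩ.

R_L(min) ≈ 386 kΩ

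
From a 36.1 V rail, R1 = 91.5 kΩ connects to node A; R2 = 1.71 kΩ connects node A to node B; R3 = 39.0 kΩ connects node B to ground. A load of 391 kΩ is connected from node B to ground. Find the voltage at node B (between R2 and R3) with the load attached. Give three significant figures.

At node B, R3 is in parallel with the load: R3‖R_L = 35.46 kΩ.
Below node A the resistance is R2 + (R3‖R_L) = 37.17 kΩ, so V_A = 36.1 × 37.17/128.7 = 10.43 V.
Then V_B = V_A × (R3‖R_L)/(R2 + R3‖R_L) = 10.43 × 35.46/37.17 = 9.95 V.

V ≈ 9.95 V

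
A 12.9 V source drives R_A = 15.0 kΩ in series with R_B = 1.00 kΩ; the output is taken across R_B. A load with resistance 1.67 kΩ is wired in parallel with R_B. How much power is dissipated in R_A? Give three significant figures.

P ≈ 10.2 mW

Total resistance from the source is R_A + (R_B‖R_L) = 15.63 kΩ, so I = 12.9/15.63 kΩ = 0.8256 mA.
P = I²·R_A = (0.8256 mA)² × 15.0 kΩ = 10.2 mW.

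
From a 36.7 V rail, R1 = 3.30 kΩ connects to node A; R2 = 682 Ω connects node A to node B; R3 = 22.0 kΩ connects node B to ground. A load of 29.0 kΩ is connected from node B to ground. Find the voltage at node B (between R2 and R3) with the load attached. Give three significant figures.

At node B, R3 is in parallel with the load: R3‖R_L = 12510 Ω.
Below node A the resistance is R2 + (R3‖R_L) = 13190 Ω, so V_A = 36.7 × 13190/16490 = 29.36 V.
Then V_B = V_A × (R3‖R_L)/(R2 + R3‖R_L) = 29.36 × 12510/13190 = 27.8 V.

V ≈ 27.8 V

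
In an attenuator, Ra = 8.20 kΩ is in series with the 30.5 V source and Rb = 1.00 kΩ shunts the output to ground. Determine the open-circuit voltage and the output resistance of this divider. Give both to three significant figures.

V_th is the open-circuit tap voltage: 30.5 × 1.00/(8.20 + 1.00) = 3.32 V.
With the supply zeroed, Ra and Rb appear in parallel from the tap: R_th = Ra‖Rb = (8.20 × 1.00)/9.200 = 891 Ω.

V_th = 3.32 V, R_th = 891 Ω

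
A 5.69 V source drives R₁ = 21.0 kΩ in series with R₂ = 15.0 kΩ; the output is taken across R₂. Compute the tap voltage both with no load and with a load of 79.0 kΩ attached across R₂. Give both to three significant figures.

Unloaded: 2.37 V; loaded: 2.13 V

Open-circuit: V = 5.69 × 15.0/(21.0 + 15.0) = 2.37 V.
With the load, R₂ becomes R₂‖R_L = 12.61 kΩ, so V = 5.69 × 12.61/33.61 = 2.13 V.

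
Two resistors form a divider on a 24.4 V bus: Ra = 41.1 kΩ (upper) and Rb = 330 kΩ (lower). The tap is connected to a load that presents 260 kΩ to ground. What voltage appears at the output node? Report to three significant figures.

The load sits in parallel with Rb: Rb‖R_L = (330 × 260) / (330 + 260) = 145.4 kΩ.
V_out = 24.4 × 145.4 / (41.1 + 145.4) = 24.4 × 145.4/186.5 = 19.0 V.
(Unloaded it would have been 21.7 V.)

V_out ≈ 19.0 V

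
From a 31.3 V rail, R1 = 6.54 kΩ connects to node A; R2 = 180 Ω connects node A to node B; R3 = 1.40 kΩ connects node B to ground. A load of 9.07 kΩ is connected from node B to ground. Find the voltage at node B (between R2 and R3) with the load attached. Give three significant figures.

At node B, R3 is in parallel with the load: R3‖R_L = 1213 Ω.
Below node A the resistance is R2 + (R3‖R_L) = 1393 Ω, so V_A = 31.3 × 1393/7933 = 5.495 V.
Then V_B = V_A × (R3‖R_L)/(R2 + R3‖R_L) = 5.495 × 1213/1393 = 4.79 V.

V ≈ 4.79 V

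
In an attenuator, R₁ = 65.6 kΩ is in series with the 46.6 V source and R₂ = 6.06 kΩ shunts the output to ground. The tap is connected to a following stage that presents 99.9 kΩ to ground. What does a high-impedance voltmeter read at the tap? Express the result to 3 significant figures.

V_out ≈ 3.73 V

The load sits in parallel with R₂: R₂‖R_L = (6.06 × 99.9) / (6.06 + 99.9) = 5.713 kΩ.
V_out = 46.6 × 5.713 / (65.6 + 5.713) = 46.6 × 5.713/71.31 = 3.73 V.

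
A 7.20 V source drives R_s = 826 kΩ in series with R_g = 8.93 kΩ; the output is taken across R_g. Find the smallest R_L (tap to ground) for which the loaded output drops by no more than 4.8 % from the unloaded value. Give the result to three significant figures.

R_L(min) ≈ 175 kΩ

Output resistance R_th = R_s‖R_g = (826 × 8.93)/834.9 = 8.834 kΩ.
The fractional drop is R_th/(R_th + R_L); requiring this ≤ 0.0480 gives R_L ≥ R_th(1/0.0480 − 1) = 8.834 × 19.83 = 175 kΩ.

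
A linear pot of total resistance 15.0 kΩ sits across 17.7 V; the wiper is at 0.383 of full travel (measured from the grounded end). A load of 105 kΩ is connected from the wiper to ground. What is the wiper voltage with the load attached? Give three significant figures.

V ≈ 6.56 V

The wiper splits the pot into (1−α)R = 9.255 kΩ above and αR = 5.745 kΩ below.
Lower section ‖ load = 5.447 kΩ.
V_wiper = 17.7 × 5.447/(9.255 + 5.447) = 6.56 V.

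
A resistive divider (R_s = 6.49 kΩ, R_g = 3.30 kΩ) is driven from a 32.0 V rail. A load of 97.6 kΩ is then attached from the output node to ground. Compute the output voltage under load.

V_out ≈ 10.6 V

The load sits in parallel with R_g: R_g‖R_L = (3.30 × 97.6) / (3.30 + 97.6) = 3.192 kΩ.
V_out = 32.0 × 3.192 / (6.49 + 3.192) = 32.0 × 3.192/9.682 = 10.6 V.
(Unloaded it would have been 10.8 V.)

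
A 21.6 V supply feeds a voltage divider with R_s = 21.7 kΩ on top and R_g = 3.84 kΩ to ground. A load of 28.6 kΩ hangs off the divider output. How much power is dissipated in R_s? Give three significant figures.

Total resistance from the source is R_s + (R_g‖R_L) = 25.09 kΩ, so I = 21.6/25.09 kΩ = 0.8611 mA.
P = I²·R_s = (0.8611 mA)² × 21.7 kΩ = 16.1 mW.

P ≈ 16.1 mW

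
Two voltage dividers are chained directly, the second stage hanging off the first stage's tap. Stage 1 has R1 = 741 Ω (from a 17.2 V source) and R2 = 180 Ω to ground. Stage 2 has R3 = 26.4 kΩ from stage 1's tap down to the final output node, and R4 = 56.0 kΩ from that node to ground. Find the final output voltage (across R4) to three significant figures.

Stage 2 presents R3+R4 = 82400 Ω as a load on stage 1's tap.
Stage 1's lower leg becomes R2‖(R3+R4) = 179.6 Ω, so V_mid = 17.2 × 179.6/920.6 = 3.356 V.
Stage 2 is itself unloaded: V_out = V_mid × R4/(R3+R4) = 3.356 × 56000/82400 = 2.28 V.

V_out ≈ 2.28 V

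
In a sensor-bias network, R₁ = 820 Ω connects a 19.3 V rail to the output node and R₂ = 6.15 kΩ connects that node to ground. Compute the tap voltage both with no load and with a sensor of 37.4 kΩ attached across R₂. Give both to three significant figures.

Open-circuit: V = 19.3 × 6150/(820 + 6150) = 17.0 V.
With the load, R₂ becomes R₂‖R_L = 5282 Ω, so V = 19.3 × 5282/6102 = 16.7 V.

Unloaded: 17.0 V; loaded: 16.7 V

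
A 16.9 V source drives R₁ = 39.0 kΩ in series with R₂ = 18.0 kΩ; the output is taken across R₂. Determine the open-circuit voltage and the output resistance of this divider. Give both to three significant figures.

V_th = 5.34 V, R_th = 12.3 kΩ

V_th is the open-circuit tap voltage: 16.9 × 18.0/(39.0 + 18.0) = 5.34 V.
With the supply zeroed, R₁ and R₂ appear in parallel from the tap: R_th = R₁‖R₂ = (39.0 × 18.0)/57.00 = 12.3 kΩ.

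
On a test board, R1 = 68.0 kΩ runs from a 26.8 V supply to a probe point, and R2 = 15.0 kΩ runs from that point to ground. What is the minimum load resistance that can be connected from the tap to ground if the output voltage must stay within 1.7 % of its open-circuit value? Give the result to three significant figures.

Output resistance R_th = R1‖R2 = (68.0 × 15.0)/83.00 = 12.29 kΩ.
The fractional drop is R_th/(R_th + R_L); requiring this ≤ 0.0170 gives R_L ≥ R_th(1/0.0170 − 1) = 12.29 × 57.82 = 711 kΩ.

R_L(min) ≈ 711 kΩ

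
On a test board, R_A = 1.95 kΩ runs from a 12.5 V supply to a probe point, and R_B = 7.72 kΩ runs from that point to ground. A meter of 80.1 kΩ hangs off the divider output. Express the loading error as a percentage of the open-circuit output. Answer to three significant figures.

The divider's output (Thévenin) resistance is R_A‖R_B = 1.557 kΩ.
Fractional drop under load = R_th/(R_th + R_L) = 1.557 / (1.557 + 80.1) = 0.01906.
So the output falls by 1.91 %.

1.91 %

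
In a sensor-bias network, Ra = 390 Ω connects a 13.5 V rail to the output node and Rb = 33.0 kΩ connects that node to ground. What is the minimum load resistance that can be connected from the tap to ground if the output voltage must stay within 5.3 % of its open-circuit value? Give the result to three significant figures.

R_L(min) ≈ 6.89 kΩ

Output resistance R_th = Ra‖Rb = (390 × 33000)/33390 = 385.4 Ω.
The fractional drop is R_th/(R_th + R_L); requiring this ≤ 0.0530 gives R_L ≥ R_th(1/0.0530 − 1) = 385.4 × 17.87 = 6.89 kΩ.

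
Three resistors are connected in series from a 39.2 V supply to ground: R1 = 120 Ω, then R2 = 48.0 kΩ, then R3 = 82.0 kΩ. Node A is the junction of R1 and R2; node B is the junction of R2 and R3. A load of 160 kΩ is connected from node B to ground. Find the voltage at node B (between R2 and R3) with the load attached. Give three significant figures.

At node B, R3 is in parallel with the load: R3‖R_L = 54210 Ω.
Below node A the resistance is R2 + (R3‖R_L) = 102200 Ω, so V_A = 39.2 × 102200/102300 = 39.15 V.
Then V_B = V_A × (R3‖R_L)/(R2 + R3‖R_L) = 39.15 × 54210/102200 = 20.8 V.

V ≈ 20.8 V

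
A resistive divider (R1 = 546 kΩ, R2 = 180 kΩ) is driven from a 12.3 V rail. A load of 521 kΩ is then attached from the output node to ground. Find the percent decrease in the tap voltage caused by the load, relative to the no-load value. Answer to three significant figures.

The divider's output (Thévenin) resistance is R1‖R2 = 135.4 kΩ.
Fractional drop under load = R_th/(R_th + R_L) = 135.4 / (135.4 + 521) = 0.2062.
So the output falls by 20.6 %.

20.6 %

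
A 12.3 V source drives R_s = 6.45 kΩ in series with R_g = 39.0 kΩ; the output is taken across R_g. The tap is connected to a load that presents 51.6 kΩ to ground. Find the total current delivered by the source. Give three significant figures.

R_g‖R_L = 22.21 kΩ, so the source sees R_s + R_g‖R_L = 28.66 kΩ.
I = 12.3 V / 28.66 kΩ = 0.429 mA.

I ≈ 0.429 mA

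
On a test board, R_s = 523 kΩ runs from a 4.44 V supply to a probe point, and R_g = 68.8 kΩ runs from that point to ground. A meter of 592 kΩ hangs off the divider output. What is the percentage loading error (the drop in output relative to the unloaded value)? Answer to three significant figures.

The divider's output (Thévenin) resistance is R_s‖R_g = 60.80 kΩ.
Fractional drop under load = R_th/(R_th + R_L) = 60.80 / (60.80 + 592) = 0.09314.
So the output falls by 9.31 %.

9.31 %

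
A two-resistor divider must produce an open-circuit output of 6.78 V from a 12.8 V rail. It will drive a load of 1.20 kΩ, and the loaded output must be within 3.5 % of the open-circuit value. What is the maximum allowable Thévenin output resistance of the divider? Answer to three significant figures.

Loading drop = R_th/(R_th + R_L) ≤ 0.0350, so R_th ≤ R_L · ε/(1−ε) = 1.20 kΩ × 0.0350/0.9650 = 43.5 Ω.

R_th ≤ 43.5 Ω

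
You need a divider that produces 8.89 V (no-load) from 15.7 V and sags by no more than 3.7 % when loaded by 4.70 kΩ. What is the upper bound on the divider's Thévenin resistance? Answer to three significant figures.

R_th ≤ 181 Ω

Loading drop = R_th/(R_th + R_L) ≤ 0.0370, so R_th ≤ R_L · ε/(1−ε) = 4.70 kΩ × 0.0370/0.9630 = 181 Ω.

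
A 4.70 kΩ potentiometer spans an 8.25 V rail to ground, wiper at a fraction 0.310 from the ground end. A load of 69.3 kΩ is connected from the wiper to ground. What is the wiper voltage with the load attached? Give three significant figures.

The wiper splits the pot into (1−α)R = 3.243 kΩ above and αR = 1.457 kΩ below.
Lower section ‖ load = 1.427 kΩ.
V_wiper = 8.25 × 1.427/(3.243 + 1.427) = 2.52 V.

V ≈ 2.52 V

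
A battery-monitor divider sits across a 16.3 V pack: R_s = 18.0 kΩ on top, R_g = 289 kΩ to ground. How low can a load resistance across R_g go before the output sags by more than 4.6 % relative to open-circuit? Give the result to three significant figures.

R_L(min) ≈ 351 kΩ

Output resistance R_th = R_s‖R_g = (18.0 × 289)/307.0 = 16.94 kΩ.
The fractional drop is R_th/(R_th + R_L); requiring this ≤ 0.0460 gives R_L ≥ R_th(1/0.0460 − 1) = 16.94 × 20.74 = 351 kΩ.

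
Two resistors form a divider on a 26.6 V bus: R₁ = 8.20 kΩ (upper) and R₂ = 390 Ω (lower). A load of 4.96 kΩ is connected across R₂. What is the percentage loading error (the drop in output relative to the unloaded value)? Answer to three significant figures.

6.98 %

The divider's output (Thévenin) resistance is R₁‖R₂ = 372.3 Ω.
Fractional drop under load = R_th/(R_th + R_L) = 372.3 / (372.3 + 4960) = 0.06982.
So the output falls by 6.98 %.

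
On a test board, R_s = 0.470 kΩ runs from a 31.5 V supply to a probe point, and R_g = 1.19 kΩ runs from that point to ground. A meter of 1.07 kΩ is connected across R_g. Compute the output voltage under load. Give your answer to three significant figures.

The load sits in parallel with R_g: R_g‖R_L = (1190 × 1070) / (1190 + 1070) = 563.4 Ω.
V_out = 31.5 × 563.4 / (470 + 563.4) = 31.5 × 563.4/1033 = 17.2 V.

V_out ≈ 17.2 V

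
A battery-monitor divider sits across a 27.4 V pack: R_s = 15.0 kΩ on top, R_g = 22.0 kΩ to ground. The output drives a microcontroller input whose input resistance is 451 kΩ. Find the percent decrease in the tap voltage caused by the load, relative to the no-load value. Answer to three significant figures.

The divider's output (Thévenin) resistance is R_s‖R_g = 8.919 kΩ.
Fractional drop under load = R_th/(R_th + R_L) = 8.919 / (8.919 + 451) = 0.01939.
So the output falls by 1.94 %.

1.94 %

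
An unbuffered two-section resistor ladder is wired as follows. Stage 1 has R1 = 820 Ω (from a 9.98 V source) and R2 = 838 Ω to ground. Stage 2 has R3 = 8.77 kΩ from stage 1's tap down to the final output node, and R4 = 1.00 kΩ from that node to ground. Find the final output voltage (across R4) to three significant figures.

Stage 2 presents R3+R4 = 9770 Ω as a load on stage 1's tap.
Stage 1's lower leg becomes R2‖(R3+R4) = 771.8 Ω, so V_mid = 9.98 × 771.8/1592 = 4.839 V.
Stage 2 is itself unloaded: V_out = V_mid × R4/(R3+R4) = 4.839 × 1000/9770 = 0.495 V.

V_out ≈ 0.495 V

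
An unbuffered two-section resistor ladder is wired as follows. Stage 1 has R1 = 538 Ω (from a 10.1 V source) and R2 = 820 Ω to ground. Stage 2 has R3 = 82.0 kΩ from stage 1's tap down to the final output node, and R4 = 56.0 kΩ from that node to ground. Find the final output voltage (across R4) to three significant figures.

Stage 2 presents R3+R4 = 138000 Ω as a load on stage 1's tap.
Stage 1's lower leg becomes R2‖(R3+R4) = 815.2 Ω, so V_mid = 10.1 × 815.2/1353 = 6.084 V.
Stage 2 is itself unloaded: V_out = V_mid × R4/(R3+R4) = 6.084 × 56000/138000 = 2.47 V.

V_out ≈ 2.47 V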